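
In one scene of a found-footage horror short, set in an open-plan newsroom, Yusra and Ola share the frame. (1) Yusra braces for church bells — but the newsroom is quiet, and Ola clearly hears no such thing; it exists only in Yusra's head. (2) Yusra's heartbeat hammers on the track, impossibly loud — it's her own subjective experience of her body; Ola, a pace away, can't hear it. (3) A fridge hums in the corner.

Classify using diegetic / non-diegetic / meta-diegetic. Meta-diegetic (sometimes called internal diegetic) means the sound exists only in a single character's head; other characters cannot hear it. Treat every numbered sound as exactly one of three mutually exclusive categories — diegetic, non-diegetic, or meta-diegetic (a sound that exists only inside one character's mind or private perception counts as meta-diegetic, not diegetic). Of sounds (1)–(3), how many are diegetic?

Sound (1): the sound is imagined by Yusra; nothing in the story world is producing it and Ola can't hear it, so meta-diegetic.
(2) a subjective body sound — Yusra's private perception, inaudible to Ola → meta-diegetic.
(3) is diegetic: ambient/room sound belonging to the story's physical space.
So 1 of the 3 is diegetic: (3).

1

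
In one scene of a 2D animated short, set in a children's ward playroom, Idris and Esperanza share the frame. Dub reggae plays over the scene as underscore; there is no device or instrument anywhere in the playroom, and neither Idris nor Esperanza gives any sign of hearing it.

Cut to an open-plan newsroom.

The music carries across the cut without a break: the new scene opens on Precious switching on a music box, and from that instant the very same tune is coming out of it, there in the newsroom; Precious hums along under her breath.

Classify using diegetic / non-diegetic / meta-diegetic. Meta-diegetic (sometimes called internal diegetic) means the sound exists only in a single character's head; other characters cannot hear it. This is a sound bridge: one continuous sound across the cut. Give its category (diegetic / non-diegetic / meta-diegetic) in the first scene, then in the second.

Scene one: there's no in-world source anywhere and no character hears it — underscore for the audience only → non-diegetic.
Scene two: once Precious turns on a music box, the music has a real source in the story world and Precious reacts to it → diegetic.

non-diegetic, diegetic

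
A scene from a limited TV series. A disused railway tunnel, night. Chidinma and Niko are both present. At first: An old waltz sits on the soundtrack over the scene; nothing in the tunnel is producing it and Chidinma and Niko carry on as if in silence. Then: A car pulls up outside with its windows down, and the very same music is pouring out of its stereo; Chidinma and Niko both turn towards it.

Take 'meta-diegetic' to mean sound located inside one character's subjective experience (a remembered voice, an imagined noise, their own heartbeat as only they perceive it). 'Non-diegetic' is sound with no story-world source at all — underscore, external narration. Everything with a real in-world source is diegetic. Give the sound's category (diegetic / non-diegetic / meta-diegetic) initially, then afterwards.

Initially: no in-world source exists and no character can hear it — underscore → non-diegetic.
Afterwards: the car stereo is now a real source in the story world and the characters hear it → diegetic.

non-diegetic, diegetic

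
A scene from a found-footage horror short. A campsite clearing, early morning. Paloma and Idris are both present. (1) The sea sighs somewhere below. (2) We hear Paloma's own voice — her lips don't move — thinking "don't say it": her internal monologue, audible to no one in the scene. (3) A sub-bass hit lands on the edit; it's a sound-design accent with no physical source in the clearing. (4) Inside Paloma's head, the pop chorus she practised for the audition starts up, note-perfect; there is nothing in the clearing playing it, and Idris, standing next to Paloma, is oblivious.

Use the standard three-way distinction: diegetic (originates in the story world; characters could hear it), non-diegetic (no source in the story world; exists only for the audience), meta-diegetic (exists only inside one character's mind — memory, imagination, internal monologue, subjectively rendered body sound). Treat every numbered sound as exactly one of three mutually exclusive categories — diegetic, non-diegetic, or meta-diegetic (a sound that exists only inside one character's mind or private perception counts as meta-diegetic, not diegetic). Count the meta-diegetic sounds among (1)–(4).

Sound (1): it's the actual ambient sound of the location, so diegetic.
Sound (2): internal monologue — inside Paloma's mind, not spoken into the scene, so meta-diegetic.
Sound (3): it's a sound-design accent with no in-world source; no one in the scene can hear it, so non-diegetic.
Sound (4): the music is a memory playing inside Paloma's mind alone; no real-world source, Idris can't hear it, so meta-diegetic.
So 2 of the 4 are meta-diegetic: (2), (4).

2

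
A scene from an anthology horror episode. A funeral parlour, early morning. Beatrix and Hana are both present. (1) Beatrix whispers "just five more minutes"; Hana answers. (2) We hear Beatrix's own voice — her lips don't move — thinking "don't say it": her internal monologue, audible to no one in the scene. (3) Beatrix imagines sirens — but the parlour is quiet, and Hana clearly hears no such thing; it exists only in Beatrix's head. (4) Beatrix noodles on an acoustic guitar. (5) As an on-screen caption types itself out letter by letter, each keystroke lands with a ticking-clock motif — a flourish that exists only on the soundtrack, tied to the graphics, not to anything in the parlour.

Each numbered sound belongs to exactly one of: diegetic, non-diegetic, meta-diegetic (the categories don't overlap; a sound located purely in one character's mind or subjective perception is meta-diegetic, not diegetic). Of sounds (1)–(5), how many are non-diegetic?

1

Sound (1): Beatrix is a character speaking aloud in the scene, so diegetic.
(2) it's Beatrix's unspoken thought, heard only by the audience via her subjectivity → meta-diegetic.
(3) is meta-diegetic: subjective to Beatrix: the parlour is silent and Hana hears nothing.
(4) Beatrix is producing the music live, in the story world → diegetic.
Sound (5): sound married to a title/caption — outside the diegesis by definition, so non-diegetic.
Non-diegetic: (5) — that's 1.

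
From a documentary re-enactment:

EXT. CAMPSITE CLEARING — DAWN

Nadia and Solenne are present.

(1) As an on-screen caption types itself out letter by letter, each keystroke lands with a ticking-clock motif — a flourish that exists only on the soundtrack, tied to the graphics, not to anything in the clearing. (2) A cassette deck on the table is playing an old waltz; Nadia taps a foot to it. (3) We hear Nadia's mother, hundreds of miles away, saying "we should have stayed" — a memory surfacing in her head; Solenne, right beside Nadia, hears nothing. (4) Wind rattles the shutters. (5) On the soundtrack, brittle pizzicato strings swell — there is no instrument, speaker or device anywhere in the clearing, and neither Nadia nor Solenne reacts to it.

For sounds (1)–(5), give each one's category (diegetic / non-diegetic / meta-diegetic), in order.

non-diegetic, diegetic, meta-diegetic, diegetic, non-diegetic

(1) sound married to a title/caption — outside the diegesis by definition → non-diegetic.
(2) is diegetic: the music comes from an on-screen device that Nadia responds to.
Sound (3): the voice is a memory playing only inside Nadia's mind; Solenne can't hear it, so meta-diegetic.
(4) is diegetic: ambient/room sound belonging to the story's physical space.
(5) it has no source in the story world and no character can hear it — it's underscore → non-diegetic.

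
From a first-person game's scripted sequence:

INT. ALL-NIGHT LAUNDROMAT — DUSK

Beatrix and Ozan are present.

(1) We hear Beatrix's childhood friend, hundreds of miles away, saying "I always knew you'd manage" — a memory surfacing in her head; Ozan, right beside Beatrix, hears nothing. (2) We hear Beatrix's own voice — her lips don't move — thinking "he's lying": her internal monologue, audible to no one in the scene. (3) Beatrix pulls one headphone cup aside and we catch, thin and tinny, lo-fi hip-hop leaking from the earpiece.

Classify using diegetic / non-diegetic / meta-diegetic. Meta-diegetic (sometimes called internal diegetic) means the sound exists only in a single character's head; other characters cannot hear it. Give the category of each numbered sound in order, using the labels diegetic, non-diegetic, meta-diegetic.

meta-diegetic, meta-diegetic, diegetic

(1) a remembered line, private to Beatrix — not present in the room, not audible to Ozan → meta-diegetic.
(2) is meta-diegetic: it's Beatrix's unspoken thought, heard only by the audience via her subjectivity.
(3) is diegetic: the headphones are an on-screen source.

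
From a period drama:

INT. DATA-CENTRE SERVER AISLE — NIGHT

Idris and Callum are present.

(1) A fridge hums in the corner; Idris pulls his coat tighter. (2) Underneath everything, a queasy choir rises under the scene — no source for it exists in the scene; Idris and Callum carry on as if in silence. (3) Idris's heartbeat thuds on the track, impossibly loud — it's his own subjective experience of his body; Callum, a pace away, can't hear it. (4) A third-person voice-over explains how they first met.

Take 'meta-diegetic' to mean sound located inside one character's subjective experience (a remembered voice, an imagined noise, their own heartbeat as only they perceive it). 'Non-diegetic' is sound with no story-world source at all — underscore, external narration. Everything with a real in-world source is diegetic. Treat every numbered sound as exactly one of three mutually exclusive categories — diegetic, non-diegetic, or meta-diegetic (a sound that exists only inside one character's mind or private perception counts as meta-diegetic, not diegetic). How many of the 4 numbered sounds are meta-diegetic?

(1) is diegetic: ambient/room sound belonging to the story's physical space.
(2) is non-diegetic: it has no source in the story world and no character can hear it — it's underscore.
(3) is meta-diegetic: it's Idris's internal bodily sensation rendered as sound; only Idris 'hears' it.
(4) commentary laid over the scene from outside the fiction → non-diegetic.
So 1 of the 4 is meta-diegetic: (3).

1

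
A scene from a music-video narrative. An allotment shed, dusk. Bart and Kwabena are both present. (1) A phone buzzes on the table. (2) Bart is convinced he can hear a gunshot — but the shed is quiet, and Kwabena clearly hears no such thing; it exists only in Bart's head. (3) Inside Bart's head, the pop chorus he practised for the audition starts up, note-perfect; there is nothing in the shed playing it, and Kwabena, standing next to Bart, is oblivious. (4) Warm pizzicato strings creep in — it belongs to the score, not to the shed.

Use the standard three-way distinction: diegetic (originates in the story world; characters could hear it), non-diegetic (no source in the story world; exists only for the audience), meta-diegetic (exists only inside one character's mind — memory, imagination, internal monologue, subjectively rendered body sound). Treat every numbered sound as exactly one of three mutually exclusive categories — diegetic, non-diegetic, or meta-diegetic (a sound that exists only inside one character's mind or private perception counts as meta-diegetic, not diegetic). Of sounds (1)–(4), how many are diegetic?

(1) a phone is a real object/event in the scene's world → diegetic.
Sound (2): subjective to Bart: the shed is silent and Kwabena hears nothing, so meta-diegetic.
(3) it lives in Bart's subjectivity, not in the shed → meta-diegetic.
Sound (4): nothing in the shed produces it and the characters don't hear it — pure soundtrack, so non-diegetic.
So 1 of the 4 is diegetic: (1).

1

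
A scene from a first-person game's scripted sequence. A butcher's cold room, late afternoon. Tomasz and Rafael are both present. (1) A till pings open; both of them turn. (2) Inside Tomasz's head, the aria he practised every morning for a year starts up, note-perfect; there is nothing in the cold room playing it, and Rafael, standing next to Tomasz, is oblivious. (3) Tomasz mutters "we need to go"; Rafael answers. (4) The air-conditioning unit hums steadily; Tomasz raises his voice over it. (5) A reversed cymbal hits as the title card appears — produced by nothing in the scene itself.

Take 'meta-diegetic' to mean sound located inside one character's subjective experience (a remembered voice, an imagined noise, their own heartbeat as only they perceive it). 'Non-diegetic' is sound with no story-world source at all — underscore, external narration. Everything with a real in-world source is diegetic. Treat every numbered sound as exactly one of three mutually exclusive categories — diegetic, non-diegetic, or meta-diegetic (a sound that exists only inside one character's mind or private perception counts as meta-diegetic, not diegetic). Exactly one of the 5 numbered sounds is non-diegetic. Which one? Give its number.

(1) is diegetic: an in-world source (a till); characters could hear it.
Sound (2): it lives in Tomasz's subjectivity, not in the cold room, so meta-diegetic.
Sound (3): on-screen dialogue — Tomasz speaks and Rafael is there to hear, so diegetic.
(4) is diegetic: it's the actual ambient sound of the location.
Sound (5): an editorial stinger — it belongs to the cut, not the story world, so non-diegetic.
Only (5) is non-diegetic.

5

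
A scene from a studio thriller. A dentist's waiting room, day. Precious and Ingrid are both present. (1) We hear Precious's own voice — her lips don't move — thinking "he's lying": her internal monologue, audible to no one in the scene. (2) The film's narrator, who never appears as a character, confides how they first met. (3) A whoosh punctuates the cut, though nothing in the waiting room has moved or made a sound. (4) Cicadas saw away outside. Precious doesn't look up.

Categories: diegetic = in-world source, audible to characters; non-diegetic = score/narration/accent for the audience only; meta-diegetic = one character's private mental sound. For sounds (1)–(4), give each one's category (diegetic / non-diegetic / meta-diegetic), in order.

(1) is meta-diegetic: Precious's thought-voice: a private mental sound no other character can hear.
(2) the narrator exists outside the story world, addressing only the audience → non-diegetic.
Sound (3): an editorial stinger — it belongs to the cut, not the story world, so non-diegetic.
(4) ambient/room sound belonging to the story's physical space → diegetic.

meta-diegetic, non-diegetic, non-diegetic, diegetic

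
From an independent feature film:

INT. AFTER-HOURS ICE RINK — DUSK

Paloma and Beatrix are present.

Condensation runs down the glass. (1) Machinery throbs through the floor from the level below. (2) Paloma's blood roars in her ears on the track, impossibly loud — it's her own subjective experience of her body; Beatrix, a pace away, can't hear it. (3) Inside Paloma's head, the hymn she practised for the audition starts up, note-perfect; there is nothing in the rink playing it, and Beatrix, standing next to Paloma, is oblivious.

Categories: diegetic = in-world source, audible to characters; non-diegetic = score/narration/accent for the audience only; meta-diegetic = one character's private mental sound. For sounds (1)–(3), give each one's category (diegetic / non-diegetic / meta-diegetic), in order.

Sound (1): machinery is part of the location's real environment, so diegetic.
(2) point-of-audition from inside Paloma's body; not a sound in the room → meta-diegetic.
Sound (3): the music is a memory playing inside Paloma's mind alone; no real-world source, Beatrix can't hear it, so meta-diegetic.

diegetic, meta-diegetic, meta-diegetic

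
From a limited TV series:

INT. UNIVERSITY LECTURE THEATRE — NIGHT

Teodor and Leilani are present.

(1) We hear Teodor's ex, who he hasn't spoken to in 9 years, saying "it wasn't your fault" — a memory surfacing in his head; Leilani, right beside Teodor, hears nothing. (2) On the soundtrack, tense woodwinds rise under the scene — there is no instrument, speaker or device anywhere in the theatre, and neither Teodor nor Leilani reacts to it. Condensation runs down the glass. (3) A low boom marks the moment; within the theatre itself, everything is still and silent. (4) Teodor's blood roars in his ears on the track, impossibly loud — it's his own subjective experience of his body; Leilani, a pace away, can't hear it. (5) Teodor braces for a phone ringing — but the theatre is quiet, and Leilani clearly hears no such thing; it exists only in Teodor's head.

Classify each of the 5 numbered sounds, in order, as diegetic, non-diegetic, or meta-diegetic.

Sound (1): it's Teodor's recollection rendered as sound; the other character can't hear it, so meta-diegetic.
Sound (2): nothing in the theatre produces it and the characters don't hear it — pure soundtrack, so non-diegetic.
Sound (3): it's a sound-design accent with no in-world source; no one in the scene can hear it, so non-diegetic.
(4) is meta-diegetic: point-of-audition from inside Teodor's body; not a sound in the room.
Sound (5): subjective to Teodor: the theatre is silent and Leilani hears nothing, so meta-diegetic.

meta-diegetic, non-diegetic, non-diegetic, meta-diegetic, meta-diegetic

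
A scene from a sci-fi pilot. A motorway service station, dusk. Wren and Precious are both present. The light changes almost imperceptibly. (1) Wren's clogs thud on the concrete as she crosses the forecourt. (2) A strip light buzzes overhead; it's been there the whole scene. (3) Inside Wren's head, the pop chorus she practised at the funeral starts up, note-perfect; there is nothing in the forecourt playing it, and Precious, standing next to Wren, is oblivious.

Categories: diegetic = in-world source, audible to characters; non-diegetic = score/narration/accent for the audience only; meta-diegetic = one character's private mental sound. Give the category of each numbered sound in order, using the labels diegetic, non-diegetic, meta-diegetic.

(1) is diegetic: it's the physical sound of Wren moving in the space.
Sound (2): a strip light is part of the location's real environment, so diegetic.
Sound (3): remembered music, private to Wren — Precious is oblivious because it isn't in the room, so meta-diegetic.

diegetic, diegetic, meta-diegetic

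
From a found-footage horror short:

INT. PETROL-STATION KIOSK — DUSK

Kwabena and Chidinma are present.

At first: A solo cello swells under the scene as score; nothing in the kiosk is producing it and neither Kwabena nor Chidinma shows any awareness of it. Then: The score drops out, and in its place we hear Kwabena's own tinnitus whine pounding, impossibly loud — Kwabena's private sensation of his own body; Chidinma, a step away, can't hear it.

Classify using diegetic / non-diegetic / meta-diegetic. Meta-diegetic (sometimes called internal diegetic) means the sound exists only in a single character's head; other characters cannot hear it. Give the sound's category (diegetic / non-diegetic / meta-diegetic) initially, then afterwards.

Initially: underscore with no in-world source, inaudible to the characters → non-diegetic.
Afterwards: the body sound is Kwabena's subjective perception alone — Chidinma can't hear it → meta-diegetic.

non-diegetic, meta-diegetic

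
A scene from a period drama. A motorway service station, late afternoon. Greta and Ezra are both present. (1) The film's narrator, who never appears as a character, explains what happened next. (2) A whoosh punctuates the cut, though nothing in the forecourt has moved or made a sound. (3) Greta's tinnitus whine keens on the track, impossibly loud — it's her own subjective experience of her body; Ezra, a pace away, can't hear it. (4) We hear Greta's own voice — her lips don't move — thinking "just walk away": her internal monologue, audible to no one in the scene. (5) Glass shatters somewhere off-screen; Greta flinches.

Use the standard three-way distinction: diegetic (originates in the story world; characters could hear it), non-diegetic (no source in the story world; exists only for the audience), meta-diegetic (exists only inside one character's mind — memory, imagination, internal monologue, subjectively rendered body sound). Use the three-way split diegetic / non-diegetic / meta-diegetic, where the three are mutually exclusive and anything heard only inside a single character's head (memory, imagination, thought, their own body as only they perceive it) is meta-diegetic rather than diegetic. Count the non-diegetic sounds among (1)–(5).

2

(1) is non-diegetic: commentary laid over the scene from outside the fiction.
(2) is non-diegetic: an editorial stinger — it belongs to the cut, not the story world.
Sound (3): point-of-audition from inside Greta's body; not a sound in the room, so meta-diegetic.
(4) is meta-diegetic: Greta's thought-voice: a private mental sound no other character can hear.
(5) is diegetic: glass is a real object/event in the scene's world.
So 2 of the 5 are non-diegetic: (1), (2).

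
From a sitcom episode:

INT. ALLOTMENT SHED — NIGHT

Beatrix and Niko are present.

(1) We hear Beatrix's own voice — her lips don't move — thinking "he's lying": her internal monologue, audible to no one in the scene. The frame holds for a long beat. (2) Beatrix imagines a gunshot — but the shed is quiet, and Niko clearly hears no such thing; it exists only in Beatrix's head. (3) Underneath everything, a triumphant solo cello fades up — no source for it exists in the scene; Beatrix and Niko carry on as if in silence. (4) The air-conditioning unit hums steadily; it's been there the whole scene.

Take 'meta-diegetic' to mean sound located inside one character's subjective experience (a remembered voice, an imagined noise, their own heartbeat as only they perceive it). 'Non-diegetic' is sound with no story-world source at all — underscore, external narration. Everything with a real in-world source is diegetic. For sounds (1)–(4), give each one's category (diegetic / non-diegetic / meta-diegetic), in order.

meta-diegetic, meta-diegetic, non-diegetic, diegetic

(1) Beatrix's thought-voice: a private mental sound no other character can hear → meta-diegetic.
Sound (2): the sound is imagined by Beatrix; nothing in the story world is producing it and Niko can't hear it, so meta-diegetic.
(3) is non-diegetic: nothing in the shed produces it and the characters don't hear it — pure soundtrack.
(4) the air-conditioning unit is part of the location's real environment → diegetic.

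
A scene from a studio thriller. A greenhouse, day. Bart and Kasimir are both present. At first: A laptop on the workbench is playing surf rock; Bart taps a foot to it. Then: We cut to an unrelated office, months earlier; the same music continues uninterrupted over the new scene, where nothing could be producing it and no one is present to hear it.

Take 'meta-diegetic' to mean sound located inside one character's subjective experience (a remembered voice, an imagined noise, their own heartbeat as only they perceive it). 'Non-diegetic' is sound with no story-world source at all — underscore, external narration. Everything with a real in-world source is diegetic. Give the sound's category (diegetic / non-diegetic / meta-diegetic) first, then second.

diegetic, non-diegetic

First: a laptop is a real in-scene source and Bart reacts to it → diegetic.
Second: there is no longer any in-world source and no one can hear it — it has become underscore → non-diegetic.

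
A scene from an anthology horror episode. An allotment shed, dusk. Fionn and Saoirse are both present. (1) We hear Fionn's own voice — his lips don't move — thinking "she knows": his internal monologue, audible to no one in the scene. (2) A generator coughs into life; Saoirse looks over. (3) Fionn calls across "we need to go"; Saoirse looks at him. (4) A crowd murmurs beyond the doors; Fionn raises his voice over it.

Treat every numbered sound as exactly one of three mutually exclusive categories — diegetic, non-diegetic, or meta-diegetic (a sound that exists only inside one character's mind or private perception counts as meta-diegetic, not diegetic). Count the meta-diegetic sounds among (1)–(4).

(1) it's Fionn's unspoken thought, heard only by the audience via his subjectivity → meta-diegetic.
Sound (2): a generator is a real object/event in the scene's world, so diegetic.
(3) spoken by a character present in the story world → diegetic.
(4) it's the actual ambient sound of the location → diegetic.
So 1 of the 4 is meta-diegetic: (1).

1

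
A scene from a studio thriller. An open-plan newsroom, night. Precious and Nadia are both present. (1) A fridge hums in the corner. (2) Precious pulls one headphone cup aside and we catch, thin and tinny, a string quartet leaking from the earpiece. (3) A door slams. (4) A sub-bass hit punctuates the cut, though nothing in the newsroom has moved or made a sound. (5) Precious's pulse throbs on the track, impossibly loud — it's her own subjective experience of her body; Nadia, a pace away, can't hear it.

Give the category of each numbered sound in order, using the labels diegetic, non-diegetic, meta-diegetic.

(1) ambient/room sound belonging to the story's physical space → diegetic.
(2) it's leaking from a physical pair of headphones in the scene → diegetic.
(3) is diegetic: the sound comes from a door physically present in the location.
(4) it's a sound-design accent with no in-world source; no one in the scene can hear it → non-diegetic.
Sound (5): point-of-audition from inside Precious's body; not a sound in the room, so meta-diegetic.

diegetic, diegetic, diegetic, non-diegetic, meta-diegetic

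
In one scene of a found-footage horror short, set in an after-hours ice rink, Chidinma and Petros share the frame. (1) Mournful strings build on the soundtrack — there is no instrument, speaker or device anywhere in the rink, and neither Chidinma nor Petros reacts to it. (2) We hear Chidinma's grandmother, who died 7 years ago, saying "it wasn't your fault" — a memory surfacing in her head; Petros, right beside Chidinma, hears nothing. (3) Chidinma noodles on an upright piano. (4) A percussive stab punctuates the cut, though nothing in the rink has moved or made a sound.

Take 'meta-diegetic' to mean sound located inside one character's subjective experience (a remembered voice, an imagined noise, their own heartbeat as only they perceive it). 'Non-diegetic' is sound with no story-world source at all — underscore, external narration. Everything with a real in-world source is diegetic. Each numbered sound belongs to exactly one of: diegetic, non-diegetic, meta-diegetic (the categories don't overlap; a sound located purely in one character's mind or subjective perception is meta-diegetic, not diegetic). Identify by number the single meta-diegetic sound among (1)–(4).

Sound (1): score with no on-screen or off-screen source; it exists for the audience alone, so non-diegetic.
(2) a remembered line, private to Chidinma — not present in the room, not audible to Petros → meta-diegetic.
(3) is diegetic: a character is playing an upright piano on screen.
(4) is non-diegetic: it's a sound-design accent with no in-world source; no one in the scene can hear it.
Only (2) is meta-diegetic.

2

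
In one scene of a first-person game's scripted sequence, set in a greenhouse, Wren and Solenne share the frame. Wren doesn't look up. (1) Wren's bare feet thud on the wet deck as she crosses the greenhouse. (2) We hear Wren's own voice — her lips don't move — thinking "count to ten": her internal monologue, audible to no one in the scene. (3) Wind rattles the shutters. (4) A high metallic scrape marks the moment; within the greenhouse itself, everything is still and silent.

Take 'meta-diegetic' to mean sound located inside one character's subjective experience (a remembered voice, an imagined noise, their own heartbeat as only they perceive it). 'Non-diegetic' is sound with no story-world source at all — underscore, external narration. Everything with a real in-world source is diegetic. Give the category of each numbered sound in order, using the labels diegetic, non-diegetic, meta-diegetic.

diegetic, meta-diegetic, diegetic, non-diegetic

(1) Wren's footsteps are produced in the story world → diegetic.
(2) is meta-diegetic: it's Wren's unspoken thought, heard only by the audience via her subjectivity.
Sound (3): it's the actual ambient sound of the location, so diegetic.
Sound (4): an editorial stinger — it belongs to the cut, not the story world, so non-diegetic.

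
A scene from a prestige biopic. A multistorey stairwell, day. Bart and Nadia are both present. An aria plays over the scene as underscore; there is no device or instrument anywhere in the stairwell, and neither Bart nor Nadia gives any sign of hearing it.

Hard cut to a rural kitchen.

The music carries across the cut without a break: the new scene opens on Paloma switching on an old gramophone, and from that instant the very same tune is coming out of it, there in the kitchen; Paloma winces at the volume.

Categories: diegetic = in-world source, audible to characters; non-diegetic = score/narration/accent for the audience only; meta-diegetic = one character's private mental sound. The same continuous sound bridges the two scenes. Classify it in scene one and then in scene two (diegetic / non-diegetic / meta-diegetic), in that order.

Scene one: there's no in-world source anywhere and no character hears it — underscore for the audience only → non-diegetic.
Scene two: once Paloma turns on an old gramophone, the music has a real source in the story world and Paloma reacts to it → diegetic.

non-diegetic, diegetic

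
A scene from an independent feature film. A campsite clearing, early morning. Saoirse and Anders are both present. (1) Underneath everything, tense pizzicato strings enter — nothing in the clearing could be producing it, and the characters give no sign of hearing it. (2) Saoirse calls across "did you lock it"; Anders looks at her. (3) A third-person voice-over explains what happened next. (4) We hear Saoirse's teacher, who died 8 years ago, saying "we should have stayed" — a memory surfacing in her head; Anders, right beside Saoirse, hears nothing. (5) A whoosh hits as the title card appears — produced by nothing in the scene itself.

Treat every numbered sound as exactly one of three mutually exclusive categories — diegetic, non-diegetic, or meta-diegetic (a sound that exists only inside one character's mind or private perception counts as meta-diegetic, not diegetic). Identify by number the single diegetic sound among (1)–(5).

Sound (1): nothing in the clearing produces it and the characters don't hear it — pure soundtrack, so non-diegetic.
(2) is diegetic: Saoirse is a character speaking aloud in the scene.
(3) is non-diegetic: the narrator exists outside the story world, addressing only the audience.
Sound (4): a remembered line, private to Saoirse — not present in the room, not audible to Anders, so meta-diegetic.
(5) is non-diegetic: nothing in the scene produces it; it's an accent added for the audience.
Only (2) is diegetic.

2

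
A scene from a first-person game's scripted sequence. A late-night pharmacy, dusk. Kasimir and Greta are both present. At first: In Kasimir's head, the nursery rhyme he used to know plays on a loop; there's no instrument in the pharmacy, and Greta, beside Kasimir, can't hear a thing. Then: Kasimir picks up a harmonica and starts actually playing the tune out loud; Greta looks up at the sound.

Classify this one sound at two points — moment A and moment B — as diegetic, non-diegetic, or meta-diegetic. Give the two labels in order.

Moment A: the tune exists only as Kasimir's private memory; Greta can't hear it → meta-diegetic.
Moment B: Kasimir is now producing it live on a harmonica, in the room, and Greta hears it → diegetic.

meta-diegetic, diegetic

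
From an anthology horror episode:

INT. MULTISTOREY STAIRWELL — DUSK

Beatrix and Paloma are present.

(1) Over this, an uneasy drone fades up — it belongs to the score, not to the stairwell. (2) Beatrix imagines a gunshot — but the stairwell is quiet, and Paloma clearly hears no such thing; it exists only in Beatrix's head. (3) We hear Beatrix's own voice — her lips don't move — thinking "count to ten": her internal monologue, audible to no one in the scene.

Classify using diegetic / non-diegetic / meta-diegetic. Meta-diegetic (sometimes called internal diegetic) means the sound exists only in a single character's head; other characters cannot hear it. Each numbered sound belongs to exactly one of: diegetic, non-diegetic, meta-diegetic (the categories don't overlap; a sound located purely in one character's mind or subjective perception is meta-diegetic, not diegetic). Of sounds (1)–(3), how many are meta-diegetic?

2

(1) nothing in the stairwell produces it and the characters don't hear it — pure soundtrack → non-diegetic.
(2) is meta-diegetic: Beatrix alone 'hears' it — an imagined sound, not present in the space.
(3) Beatrix's thought-voice: a private mental sound no other character can hear → meta-diegetic.
Meta-diegetic: (2), (3) — that's 2.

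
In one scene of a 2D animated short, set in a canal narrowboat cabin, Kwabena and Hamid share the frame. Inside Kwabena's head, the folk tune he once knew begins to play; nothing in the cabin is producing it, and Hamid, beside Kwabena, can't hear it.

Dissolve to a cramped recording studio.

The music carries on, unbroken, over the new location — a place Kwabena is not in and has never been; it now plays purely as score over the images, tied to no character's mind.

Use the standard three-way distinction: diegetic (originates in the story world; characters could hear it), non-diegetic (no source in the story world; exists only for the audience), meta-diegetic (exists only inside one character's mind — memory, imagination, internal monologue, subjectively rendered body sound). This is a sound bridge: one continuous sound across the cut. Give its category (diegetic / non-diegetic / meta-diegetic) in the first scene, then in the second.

meta-diegetic, non-diegetic

Scene one: the music exists only inside Kwabena's mind; Hamid can't hear it → meta-diegetic.
Scene two: it's detached from Kwabena entirely and plays over unrelated images with no in-world source — conventional underscore → non-diegetic.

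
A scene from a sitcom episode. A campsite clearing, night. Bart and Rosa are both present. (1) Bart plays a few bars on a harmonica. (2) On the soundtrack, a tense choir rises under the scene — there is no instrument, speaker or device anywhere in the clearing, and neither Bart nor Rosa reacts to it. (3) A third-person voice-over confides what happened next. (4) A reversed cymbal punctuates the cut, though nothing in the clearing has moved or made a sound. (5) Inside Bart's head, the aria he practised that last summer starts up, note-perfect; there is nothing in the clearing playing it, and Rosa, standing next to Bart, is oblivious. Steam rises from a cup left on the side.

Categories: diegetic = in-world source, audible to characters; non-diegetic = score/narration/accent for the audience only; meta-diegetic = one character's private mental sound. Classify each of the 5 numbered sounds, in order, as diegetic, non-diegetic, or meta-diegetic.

diegetic, non-diegetic, non-diegetic, non-diegetic, meta-diegetic

(1) a character is playing a harmonica on screen → diegetic.
Sound (2): nothing in the clearing produces it and the characters don't hear it — pure soundtrack, so non-diegetic.
(3) is non-diegetic: external voice-over — not a character, not heard by anyone in the scene.
Sound (4): nothing in the scene produces it; it's an accent added for the audience, so non-diegetic.
(5) is meta-diegetic: the music is a memory playing inside Bart's mind alone; no real-world source, Rosa can't hear it.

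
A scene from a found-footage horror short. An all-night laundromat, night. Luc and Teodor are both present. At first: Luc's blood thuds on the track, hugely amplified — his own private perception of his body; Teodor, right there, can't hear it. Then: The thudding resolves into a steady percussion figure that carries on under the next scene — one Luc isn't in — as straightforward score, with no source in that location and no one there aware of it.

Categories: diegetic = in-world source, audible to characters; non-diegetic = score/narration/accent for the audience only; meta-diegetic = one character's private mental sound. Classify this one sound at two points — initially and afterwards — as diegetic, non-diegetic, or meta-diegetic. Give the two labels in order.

Initially: it's Luc's subjective body sound, inaudible to Teodor → meta-diegetic.
Afterwards: detached from Luc and playing as sourceless score over a scene he isn't in — for the audience only → non-diegetic.

meta-diegetic, non-diegetic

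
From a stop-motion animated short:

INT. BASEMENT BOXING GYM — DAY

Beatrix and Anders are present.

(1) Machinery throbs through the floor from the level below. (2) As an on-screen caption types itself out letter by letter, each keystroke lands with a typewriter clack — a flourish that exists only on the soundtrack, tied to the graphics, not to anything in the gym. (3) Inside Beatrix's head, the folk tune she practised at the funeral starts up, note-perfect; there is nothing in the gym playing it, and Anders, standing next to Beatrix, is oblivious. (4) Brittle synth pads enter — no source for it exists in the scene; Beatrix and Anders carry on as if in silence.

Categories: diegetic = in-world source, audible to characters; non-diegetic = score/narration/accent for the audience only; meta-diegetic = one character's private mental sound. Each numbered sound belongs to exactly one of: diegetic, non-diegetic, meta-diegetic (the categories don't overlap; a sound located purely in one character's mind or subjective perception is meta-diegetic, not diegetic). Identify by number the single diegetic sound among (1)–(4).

(1) is diegetic: machinery is part of the location's real environment.
(2) is non-diegetic: it accompanies on-screen graphics, not anything inside the story world.
(3) it lives in Beatrix's subjectivity, not in the gym → meta-diegetic.
(4) nothing in the gym produces it and the characters don't hear it — pure soundtrack → non-diegetic.
Only (1) is diegetic.

1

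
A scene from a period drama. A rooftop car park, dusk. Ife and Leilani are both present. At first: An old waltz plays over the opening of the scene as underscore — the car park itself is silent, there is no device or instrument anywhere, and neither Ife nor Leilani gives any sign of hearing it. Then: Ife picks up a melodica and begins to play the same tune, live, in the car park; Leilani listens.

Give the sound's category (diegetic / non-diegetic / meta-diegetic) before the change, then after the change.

non-diegetic, diegetic

Before the change: no in-world source exists and no character can hear it — underscore → non-diegetic.
After the change: a melodica is now a real source in the story world and the characters hear it → diegetic.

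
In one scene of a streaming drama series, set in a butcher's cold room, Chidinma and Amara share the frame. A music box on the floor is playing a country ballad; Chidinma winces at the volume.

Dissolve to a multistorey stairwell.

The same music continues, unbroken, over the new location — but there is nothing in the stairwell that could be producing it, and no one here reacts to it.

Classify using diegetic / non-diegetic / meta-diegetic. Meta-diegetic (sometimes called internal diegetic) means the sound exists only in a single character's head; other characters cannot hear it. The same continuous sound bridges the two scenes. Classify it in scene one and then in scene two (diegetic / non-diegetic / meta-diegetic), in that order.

diegetic, non-diegetic

Scene one: a music box is an on-screen source and Chidinma reacts to it → diegetic.
Scene two: there is no source in the stairwell and no one hears it — it's now underscore → non-diegetic.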